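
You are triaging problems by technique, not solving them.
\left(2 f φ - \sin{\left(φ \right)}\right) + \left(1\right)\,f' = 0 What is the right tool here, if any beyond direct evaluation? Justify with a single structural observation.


Verdict: a linear integrating factor — linear in the unknown with genuine forcing: multiply through by the exponential of the integrated coefficient and the left side closes into one derivative.


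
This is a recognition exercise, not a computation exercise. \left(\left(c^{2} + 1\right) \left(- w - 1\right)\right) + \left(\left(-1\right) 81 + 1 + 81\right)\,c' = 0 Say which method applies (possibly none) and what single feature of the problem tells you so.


Diagnosis: separation of variables — separating collects all c-dependence with the derivative and leaves all w-dependence opposite: variables separate.


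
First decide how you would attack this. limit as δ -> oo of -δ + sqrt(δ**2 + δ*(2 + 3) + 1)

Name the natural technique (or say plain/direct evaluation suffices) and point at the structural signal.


Technique: conjugate multiplication — turning the difference into a conjugate-rationalized ratio makes the limit readable.


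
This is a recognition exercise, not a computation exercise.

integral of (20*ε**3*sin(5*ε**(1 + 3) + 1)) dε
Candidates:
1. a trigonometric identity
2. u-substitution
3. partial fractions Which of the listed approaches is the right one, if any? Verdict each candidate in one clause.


Verdict: u-substitution — structure check: outer function, inner expression (5*ε**(1 + 3) + 1), inner derivative as a factor — the classic u = (5*ε**(1 + 3) + 1) pattern.
- a trigonometric identity: neither the even-power reduction nor the product-to-sum identity applies to this structure.
- u-substitution: yes — fits the structure here.
- partial fractions: the expression is not a ratio of polynomials that decomposes further.


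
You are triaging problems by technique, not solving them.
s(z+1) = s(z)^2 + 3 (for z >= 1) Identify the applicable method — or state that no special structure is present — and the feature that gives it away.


Best approach: no special technique — the sequence value feeds back through itself nonlinearly — linear superposition fails, and every superposition-based closed form fails with it.


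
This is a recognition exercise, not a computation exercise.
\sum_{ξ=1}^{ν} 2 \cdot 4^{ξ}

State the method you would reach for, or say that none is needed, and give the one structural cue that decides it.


Verdict: the geometric series formula — term-over-term division gives 4 every time — index-free ratio, geometric sum formula applies.


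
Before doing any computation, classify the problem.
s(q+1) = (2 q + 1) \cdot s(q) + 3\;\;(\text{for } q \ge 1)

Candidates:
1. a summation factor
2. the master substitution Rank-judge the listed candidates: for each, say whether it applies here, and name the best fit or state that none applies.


Verdict: a summation factor — first-order, linear, moving coefficient 2 q + 1: the discrete analogue of an integrating factor handles it.
- a summation factor: a fit — the right tool for this form.
- the master substitution: the recursion shifts the index rather than dividing it.


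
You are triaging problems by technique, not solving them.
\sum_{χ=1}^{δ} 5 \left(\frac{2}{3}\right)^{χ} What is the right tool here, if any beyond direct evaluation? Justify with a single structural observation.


Technique: the geometric series formula — each term is \frac{2}{3} times the previous one, so the geometric-series formula applies directly.


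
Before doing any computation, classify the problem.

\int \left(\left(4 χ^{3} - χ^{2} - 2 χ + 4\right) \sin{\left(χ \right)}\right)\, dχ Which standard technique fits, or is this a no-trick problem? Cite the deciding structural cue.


Diagnosis: integration by parts — a polynomial factor 4 χ^{3} - χ^{2} - 2 χ + 4 multiplies \sin{\left(χ \right)}; differentiating 4 χ^{3} - χ^{2} - 2 χ + 4 lowers its degree while \sin{\left(χ \right)} integrates cleanly, so parts wins.


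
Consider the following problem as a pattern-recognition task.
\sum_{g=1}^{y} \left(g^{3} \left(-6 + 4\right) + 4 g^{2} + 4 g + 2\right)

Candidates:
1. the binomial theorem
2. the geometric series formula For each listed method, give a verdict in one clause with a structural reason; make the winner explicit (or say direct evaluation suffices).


Technique: no special technique — Faulhaber territory: sum each constant-multiple power of g with its closed-form formula, no trick required.
- the binomial theorem — the summand does not match any term pattern of an expanded binomial power.
- the geometric series formula — the term-to-term ratio changes with the index, so the geometric formula cannot close it.


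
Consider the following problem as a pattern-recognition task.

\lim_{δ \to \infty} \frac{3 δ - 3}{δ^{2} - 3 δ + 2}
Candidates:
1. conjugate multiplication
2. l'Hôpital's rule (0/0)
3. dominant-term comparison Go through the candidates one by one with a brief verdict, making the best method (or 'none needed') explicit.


Diagnosis: dominant-term comparison — divide by the highest power of δ present: lower-order terms vanish and the dominant ratio remains.
- conjugate multiplication — no difference of divergent radicals appears, so rationalizing has nothing to cancel.
- l'Hôpital's rule (0/0): as a single quotient the expression runs to ∞/∞ at the limit point — an at-infinity form of the rule would apply, though the leading-growth comparison is the direct reading.
- dominant-term comparison — applies; the problem has the shape this method handles.


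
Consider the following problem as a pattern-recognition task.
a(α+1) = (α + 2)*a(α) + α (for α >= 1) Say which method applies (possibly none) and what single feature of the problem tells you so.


Diagnosis: a summation factor — rescale the sequence by the product of the weights α + 2 so far — the recurrence collapses to a plain running sum.


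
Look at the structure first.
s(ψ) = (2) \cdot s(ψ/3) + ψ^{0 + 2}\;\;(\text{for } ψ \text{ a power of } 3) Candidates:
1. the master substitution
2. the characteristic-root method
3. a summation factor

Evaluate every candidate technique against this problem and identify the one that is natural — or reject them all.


Diagnosis: the master substitution — treat m = log base 3 of ψ as the new clock: one recursion step advances m by one while ψ scales by 3.
- the master substitution: applies; the problem has the shape this method handles.
- the characteristic-root method — a divided-index call is not the fixed-shift linear shape that characteristic roots solve.
- a summation factor — the recursion divides its index rather than shifting it — there is no previous-term chain for a summation factor to telescope.


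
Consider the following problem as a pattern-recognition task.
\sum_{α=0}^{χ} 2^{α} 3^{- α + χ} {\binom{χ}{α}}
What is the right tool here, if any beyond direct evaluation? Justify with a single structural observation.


Technique: the binomial theorem — {\binom{χ}{α}} weighting matched powers of 2 and 3 is the expanded form of (2 + 3)^χ — fold it back up.


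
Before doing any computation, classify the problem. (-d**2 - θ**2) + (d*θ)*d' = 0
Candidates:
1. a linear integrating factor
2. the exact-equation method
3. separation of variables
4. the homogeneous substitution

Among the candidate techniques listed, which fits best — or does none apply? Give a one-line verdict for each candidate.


Diagnosis: the homogeneous substitution — the slope is degree-zero homogeneous: the ratio substitution v = d/θ collapses it. A Bernoulli substitution is a fair alternative on this equation directly; the homogeneous reading takes it as given.
- a linear integrating factor: a nonlinear term in the unknown puts this outside the integrating-factor template.
- the exact-equation method: the mixed-partials test fails on this split — it is not an exact differential as presented.
- separation of variables: the two dependences are entangled, not a clean product of one-variable pieces.
- the homogeneous substitution: yes, a natural case for it.


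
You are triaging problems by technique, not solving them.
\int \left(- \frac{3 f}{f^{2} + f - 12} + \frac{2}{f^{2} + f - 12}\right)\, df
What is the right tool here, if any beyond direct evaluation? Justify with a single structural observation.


Verdict: partial fractions — the integrand is a proper rational function and its denominator f^{2} + f - 12 factors into distinct pieces, so it splits into simple fractions.


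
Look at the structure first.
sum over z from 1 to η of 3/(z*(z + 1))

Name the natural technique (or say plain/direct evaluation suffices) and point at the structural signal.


Verdict: telescoping — after splitting 3/(z*(z + 1)) into partial fractions, the pieces are shifted copies of one function and cancel telescopically.


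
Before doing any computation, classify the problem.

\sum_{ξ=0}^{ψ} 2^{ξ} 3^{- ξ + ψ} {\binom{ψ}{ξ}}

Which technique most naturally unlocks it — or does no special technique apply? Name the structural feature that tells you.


Verdict: the binomial theorem — binomial coefficients against complementary powers of 2 and 3: recognize the binomial expansion and resum.


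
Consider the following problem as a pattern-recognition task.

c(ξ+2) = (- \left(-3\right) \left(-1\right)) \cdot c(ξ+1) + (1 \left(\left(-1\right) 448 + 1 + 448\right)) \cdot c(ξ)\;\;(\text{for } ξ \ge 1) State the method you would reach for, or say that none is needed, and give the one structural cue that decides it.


Method: the characteristic-root method — no index-dependence in the weights and nothing inhomogeneous: classic characteristic-equation setup.


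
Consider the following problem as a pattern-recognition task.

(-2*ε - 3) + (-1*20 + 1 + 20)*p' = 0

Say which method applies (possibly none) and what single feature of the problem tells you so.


Technique: no special technique — the slope is a pure function of ε; integrate both sides and be done.


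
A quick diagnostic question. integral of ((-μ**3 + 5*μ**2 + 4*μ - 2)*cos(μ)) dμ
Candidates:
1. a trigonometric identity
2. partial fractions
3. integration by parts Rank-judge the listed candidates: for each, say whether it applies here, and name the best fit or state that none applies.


Diagnosis: integration by parts — differentiate -μ**3 + 5*μ**2 + 4*μ - 2, integrate cos(μ): each pass lowers the polynomial degree, so parts terminates.
- a trigonometric identity — the trigonometric factor has no even power to reduce and no cross-frequency product to convert — the standard power-reduction and product-to-sum identities do not engage it.
- partial fractions: the expression is not a ratio of polynomials that decomposes further.
- integration by parts: a fit — the right tool for this form.


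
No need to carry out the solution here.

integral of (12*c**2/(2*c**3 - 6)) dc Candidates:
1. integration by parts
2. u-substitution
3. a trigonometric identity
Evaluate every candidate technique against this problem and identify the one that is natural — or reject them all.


Best approach: u-substitution — 12*c**2 matches the derivative of 2*c**3 - 6 up to a constant; with u = 2*c**3 - 6 the whole integrand folds into a function of u alone.
- integration by parts — there is no nonconstant-polynomial-times-kernel split with an exp, sine, cosine (degree-1 argument), or logarithm partner.
- u-substitution: a fit — the right tool for this form.
- a trigonometric identity — no sine or cosine appears, so there is nothing for a trigonometric identity to act on.


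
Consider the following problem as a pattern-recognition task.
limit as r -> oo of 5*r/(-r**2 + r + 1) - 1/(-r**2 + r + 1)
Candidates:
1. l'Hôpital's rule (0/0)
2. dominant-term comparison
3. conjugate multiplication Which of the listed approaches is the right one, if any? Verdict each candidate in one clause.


Diagnosis: dominant-term comparison — divide through by the highest power of r; every lower-order term dies and the dominant terms decide the limit.
- l'Hôpital's rule (0/0): no 0/0 form appears: written as one quotient, top and bottom both grow without bound, and the ratio is decided by their leading terms.
- dominant-term comparison: yes, a natural case for it.
- conjugate multiplication: no difference of divergent radicals appears, so rationalizing has nothing to cancel.


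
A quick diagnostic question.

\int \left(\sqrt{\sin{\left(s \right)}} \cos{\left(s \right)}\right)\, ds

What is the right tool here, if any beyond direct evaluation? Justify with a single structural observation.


Diagnosis: u-substitution — the only nontrivial dependence routes through \sin{\left(s \right)}, whose derivative supplies the leftover factor up to a constant multiple — u = \sin{\left(s \right)} flattens it.


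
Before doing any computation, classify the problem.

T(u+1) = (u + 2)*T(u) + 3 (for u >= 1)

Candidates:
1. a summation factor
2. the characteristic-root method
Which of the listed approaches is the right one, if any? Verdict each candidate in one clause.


Method: a summation factor — first-order linear but the coefficient u + 2 moves with the index — divide by the cumulative product and telescope.
- a summation factor — yes — fits the structure here.
- the characteristic-root method: an index-dependent weight blocks the pure exponential ansatz.


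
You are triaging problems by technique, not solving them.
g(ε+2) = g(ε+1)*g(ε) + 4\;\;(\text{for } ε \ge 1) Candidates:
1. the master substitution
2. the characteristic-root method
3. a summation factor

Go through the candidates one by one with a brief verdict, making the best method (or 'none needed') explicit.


Verdict: no special technique — the sequence value feeds back through itself nonlinearly — linear superposition fails, and every superposition-based closed form fails with it.
- the master substitution: the recursive argument is a shift of the index, not a fixed fraction of it.
- the characteristic-root method: the recursion is nonlinear in the sequence values, so no linear-modes ansatz applies.
- a summation factor — the recursion is nonlinear — outside the first-order linear family a summation factor addresses.


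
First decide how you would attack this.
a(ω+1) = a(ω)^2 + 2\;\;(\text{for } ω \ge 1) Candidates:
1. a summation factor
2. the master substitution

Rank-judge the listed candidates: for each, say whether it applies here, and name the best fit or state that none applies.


Best approach: no special technique — the sequence value feeds back through itself nonlinearly — linear superposition fails, and every superposition-based closed form fails with it.
- a summation factor: no summation factor applies — the rule is not linear in the sequence values.
- the master substitution: the recursion shifts the index rather than dividing it.


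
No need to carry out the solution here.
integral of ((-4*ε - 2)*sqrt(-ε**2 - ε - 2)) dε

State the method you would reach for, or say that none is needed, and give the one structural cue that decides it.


Best approach: u-substitution — -4*ε - 2 matches the derivative of -ε**2 - ε - 2 up to a constant; with u = -ε**2 - ε - 2 the whole integrand folds into a function of u alone.


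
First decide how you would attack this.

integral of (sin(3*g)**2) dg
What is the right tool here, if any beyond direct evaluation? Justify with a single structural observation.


Best approach: a trigonometric identity — the exponent on sin(3*g)**2 is even — the power-reduction identity is the standard preprocessing step.


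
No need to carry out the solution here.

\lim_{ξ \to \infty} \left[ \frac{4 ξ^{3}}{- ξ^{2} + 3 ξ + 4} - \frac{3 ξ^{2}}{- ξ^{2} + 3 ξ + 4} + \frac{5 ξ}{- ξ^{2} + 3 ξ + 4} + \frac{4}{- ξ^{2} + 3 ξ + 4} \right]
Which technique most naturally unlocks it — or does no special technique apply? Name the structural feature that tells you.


Best approach: dominant-term comparison — at large ξ only the top-degree terms survive; compare the leading terms and the limit falls out. l'Hôpital's at-infinity variant applies to the expression viewed as a single quotient; the leading-term comparison is the direct route.


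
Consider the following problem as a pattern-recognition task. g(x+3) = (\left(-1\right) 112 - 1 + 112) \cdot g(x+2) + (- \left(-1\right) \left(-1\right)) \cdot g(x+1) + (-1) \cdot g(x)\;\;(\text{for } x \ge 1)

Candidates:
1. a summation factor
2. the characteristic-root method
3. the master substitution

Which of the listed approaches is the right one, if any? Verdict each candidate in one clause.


Diagnosis: the characteristic-root method — constant coefficients and linearity mean the ansatz r^x reduces it to solving the characteristic polynomial.
- a summation factor: the recurrence reaches back more than one step, outside the first-order family a summation factor normalizes.
- the characteristic-root method: applies; the problem has the shape this method handles.
- the master substitution — the recursion shifts the index rather than dividing it.


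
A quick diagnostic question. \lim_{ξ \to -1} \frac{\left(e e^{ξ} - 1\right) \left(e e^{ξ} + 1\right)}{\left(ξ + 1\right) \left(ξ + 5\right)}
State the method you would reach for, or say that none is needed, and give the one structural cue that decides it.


Method: l'Hôpital's rule (0/0) — substituting -1 gives 0 over 0; differentiate top and bottom once and re-evaluate. A first-order expansion at the point is an equally standard path; the rule packages it.


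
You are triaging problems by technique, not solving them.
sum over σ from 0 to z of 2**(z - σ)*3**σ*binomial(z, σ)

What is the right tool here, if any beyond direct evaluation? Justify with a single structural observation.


Diagnosis: the binomial theorem — terms weighting binomial(z, σ) against matched powers of 3 and 2 reassemble into (3 + 2)^z by the binomial theorem.


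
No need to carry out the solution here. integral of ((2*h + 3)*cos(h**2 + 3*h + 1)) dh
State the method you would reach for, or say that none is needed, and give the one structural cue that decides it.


Verdict: u-substitution — collected, the integrand has one factor that is, up to a constant, the derivative of an inner expression the rest depends on — substitute for that inner expression.


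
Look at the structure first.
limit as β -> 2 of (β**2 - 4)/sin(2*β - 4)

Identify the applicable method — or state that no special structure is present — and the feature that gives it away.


Technique: l'Hôpital's rule (0/0) — substituting 2 gives 0 over 0; differentiate top and bottom once and re-evaluate. The standard small-argument limits would also carry it; the rule is the systematic route.


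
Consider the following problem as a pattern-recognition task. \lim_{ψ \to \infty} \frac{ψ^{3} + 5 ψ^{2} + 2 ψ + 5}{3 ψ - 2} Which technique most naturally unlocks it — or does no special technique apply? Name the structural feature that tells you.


Verdict: dominant-term comparison — at large ψ only the top-degree terms survive; compare the leading terms and the limit falls out. Viewed as a single quotient this is an ∞/∞ form — an at-infinity application of l'Hôpital's rule would also resolve it; comparing leading growth reads the answer without differentiating.


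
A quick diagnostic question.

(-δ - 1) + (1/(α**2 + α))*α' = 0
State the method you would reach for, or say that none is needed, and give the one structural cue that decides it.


Best approach: separation of variables — one side of the product carries the independent variable, the other the unknown — the textbook separation shape. A Bernoulli substitution applies to this equation as given; separation takes the same equation in its displayed form.


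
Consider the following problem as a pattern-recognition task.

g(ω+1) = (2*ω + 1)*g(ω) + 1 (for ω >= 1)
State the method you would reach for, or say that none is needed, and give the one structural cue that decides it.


Method: a summation factor — with the index-dependent coefficient 2*ω + 1, dividing by the cumulative product turns the left side into a pure difference.


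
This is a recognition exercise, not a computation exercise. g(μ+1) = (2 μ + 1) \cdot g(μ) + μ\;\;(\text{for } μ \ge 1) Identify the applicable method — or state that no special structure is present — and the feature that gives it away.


Diagnosis: a summation factor — the coefficient 2 μ + 1 drifts with the index, so no fixed root exists; normalizing by the cumulative product telescopes it.


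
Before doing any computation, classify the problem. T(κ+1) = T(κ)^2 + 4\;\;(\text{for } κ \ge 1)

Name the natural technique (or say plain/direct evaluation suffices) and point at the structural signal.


Verdict: no special technique — the update rule curves (it is not linear in the unknown sequence), so no superposition-based closed form attaches — iterate or study it directly.


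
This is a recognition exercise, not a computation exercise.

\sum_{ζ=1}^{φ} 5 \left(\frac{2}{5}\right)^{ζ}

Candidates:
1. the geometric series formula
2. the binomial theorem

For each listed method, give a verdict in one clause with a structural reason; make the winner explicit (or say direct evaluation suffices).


Diagnosis: the geometric series formula — check a ratio of consecutive terms: it is \frac{2}{5}, independent of the index, so the geometric formula closes the sum.
- the geometric series formula — applies; the problem has the shape this method handles.
- the binomial theorem — the terms do not reassemble into a binomial power.


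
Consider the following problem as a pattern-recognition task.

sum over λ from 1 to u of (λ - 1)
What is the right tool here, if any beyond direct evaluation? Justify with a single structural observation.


Method: no special technique — no ratio, no shift structure, no binomial pattern: sum the constant-multiple powers of λ with known formulas.


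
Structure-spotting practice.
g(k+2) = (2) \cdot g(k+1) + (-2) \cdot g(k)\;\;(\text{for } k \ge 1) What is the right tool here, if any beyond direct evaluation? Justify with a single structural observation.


Diagnosis: the characteristic-root method — constant coefficients and linearity mean the ansatz r^k reduces it to solving the characteristic polynomial.


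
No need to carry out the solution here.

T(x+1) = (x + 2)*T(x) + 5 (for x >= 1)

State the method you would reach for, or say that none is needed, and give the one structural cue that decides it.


Method: a summation factor — normalize by the running product of x + 2: the left side becomes a difference, and differences sum.


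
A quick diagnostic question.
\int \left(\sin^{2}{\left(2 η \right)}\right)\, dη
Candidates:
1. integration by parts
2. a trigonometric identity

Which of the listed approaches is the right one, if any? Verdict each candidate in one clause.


Diagnosis: a trigonometric identity — the exponent on \sin^{2}{\left(2 η \right)} is even — the power-reduction identity is the standard preprocessing step.
- integration by parts: not the fit here: there is no polynomial factor to ladder down — parts can still close the trigonometric product by recursion, though the identity rewrite is the direct route.
- a trigonometric identity: applicable, and directly so.


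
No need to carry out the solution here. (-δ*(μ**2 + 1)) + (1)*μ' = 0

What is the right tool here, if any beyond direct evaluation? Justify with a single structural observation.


Diagnosis: separation of variables — solved for the derivative, the right side splits multiplicatively into a function of each variable alone — divide and integrate each side.


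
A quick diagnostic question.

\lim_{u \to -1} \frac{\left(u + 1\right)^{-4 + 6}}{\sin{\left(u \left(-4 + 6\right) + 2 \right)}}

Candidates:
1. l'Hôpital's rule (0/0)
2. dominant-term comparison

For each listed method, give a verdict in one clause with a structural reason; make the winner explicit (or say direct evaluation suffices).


Best approach: l'Hôpital's rule (0/0) — the 0/0 form at -1 is the signature situation for l'Hôpital's rule. Expanding numerator and denominator to first order gives the same value — the rule automates exactly that.
- l'Hôpital's rule (0/0): yes, a natural case for it.
- dominant-term comparison: this limit is not decided by comparing polynomial growth at infinity.


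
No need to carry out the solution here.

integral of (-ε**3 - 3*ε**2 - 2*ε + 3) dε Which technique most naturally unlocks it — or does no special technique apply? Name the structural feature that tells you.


Technique: no special technique — nothing composite, nothing rational, nothing trigonometric — each constant-multiple power of ε integrates by the power rule alone.


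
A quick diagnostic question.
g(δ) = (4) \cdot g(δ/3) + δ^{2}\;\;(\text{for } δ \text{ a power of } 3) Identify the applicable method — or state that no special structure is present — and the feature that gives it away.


Verdict: the master substitution — the argument contracts 3-fold per step: reindex δ exponentially and solve the linear recurrence in the new index.


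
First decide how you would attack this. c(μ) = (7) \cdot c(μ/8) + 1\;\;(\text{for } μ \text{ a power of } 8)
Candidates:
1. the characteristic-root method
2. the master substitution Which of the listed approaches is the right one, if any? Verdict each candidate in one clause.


Best approach: the master substitution — the argument contracts 8-fold per step: reindex μ exponentially and solve the linear recurrence in the new index.
- the characteristic-root method: a divided-index call is not the fixed-shift linear shape that characteristic roots solve.
- the master substitution: applicable, and directly so.


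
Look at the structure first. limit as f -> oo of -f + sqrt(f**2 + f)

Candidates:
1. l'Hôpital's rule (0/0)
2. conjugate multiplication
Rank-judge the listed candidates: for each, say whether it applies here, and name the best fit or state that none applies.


Method: conjugate multiplication — infinity minus infinity with a radical in play — multiply by the conjugate so the divergences of sqrt(f**2 + f) and f annihilate.
- l'Hôpital's rule (0/0): no quotient structure at all: the clash is ∞ minus ∞, which rationalizing converts into a tractable ratio.
- conjugate multiplication: yes, a natural case for it.


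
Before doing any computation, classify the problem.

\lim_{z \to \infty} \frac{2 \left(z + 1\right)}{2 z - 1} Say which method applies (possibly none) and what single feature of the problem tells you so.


Verdict: dominant-term comparison — as z grows, only the highest-degree terms matter — compare leading terms and read the limit off. Viewed as a single quotient this is an ∞/∞ form — an at-infinity application of l'Hôpital's rule would also resolve it; comparing leading growth reads the answer without differentiating.


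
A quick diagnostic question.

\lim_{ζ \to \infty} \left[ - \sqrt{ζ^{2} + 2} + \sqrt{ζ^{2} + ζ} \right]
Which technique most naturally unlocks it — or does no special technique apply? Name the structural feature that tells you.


Verdict: conjugate multiplication — the difference \sqrt{ζ^{2} + ζ} - \sqrt{ζ^{2} + 2} is an ∞ − ∞ stalemate; its conjugate partner breaks the tie.


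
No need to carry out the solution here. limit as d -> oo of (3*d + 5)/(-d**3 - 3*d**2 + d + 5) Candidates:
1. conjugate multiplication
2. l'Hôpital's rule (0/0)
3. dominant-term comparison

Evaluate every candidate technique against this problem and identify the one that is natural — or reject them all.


Method: dominant-term comparison — growth-rate triage: the leading powers of d decide the limit, everything else is noise.
- conjugate multiplication — no difference of divergent radicals appears, so rationalizing has nothing to cancel.
- l'Hôpital's rule (0/0) — as a single quotient the expression runs to ∞/∞ at the limit point — an at-infinity form of the rule would apply, though the leading-growth comparison is the direct reading.
- dominant-term comparison: yes — fits the structure here.


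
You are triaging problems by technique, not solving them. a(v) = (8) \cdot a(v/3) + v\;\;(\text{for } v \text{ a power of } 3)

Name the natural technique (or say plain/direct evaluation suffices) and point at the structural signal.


Technique: the master substitution — the argument contracts 3-fold per step: reindex v exponentially and solve the linear recurrence in the new index.


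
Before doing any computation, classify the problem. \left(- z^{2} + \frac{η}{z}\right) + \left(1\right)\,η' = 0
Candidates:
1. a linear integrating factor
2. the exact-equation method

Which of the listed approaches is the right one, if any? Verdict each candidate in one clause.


Diagnosis: a linear integrating factor — linear in the unknown with genuine forcing: multiply through by the exponential of the integrated coefficient and the left side closes into one derivative.
- a linear integrating factor — applies; the problem has the shape this method handles.
- the exact-equation method — exactness fails on the nose — the mixed partials do not match.


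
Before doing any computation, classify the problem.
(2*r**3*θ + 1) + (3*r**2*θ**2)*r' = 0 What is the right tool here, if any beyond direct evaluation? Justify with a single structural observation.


Diagnosis: the exact-equation method — checking ∂/∂r of 2*r**3*θ + 1 against ∂/∂θ of 3*r**2*θ**2: they match — the equation is exact as it stands.


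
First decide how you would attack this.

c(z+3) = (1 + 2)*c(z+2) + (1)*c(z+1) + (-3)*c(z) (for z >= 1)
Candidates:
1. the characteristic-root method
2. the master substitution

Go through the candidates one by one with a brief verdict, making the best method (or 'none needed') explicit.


Diagnosis: the characteristic-root method — the recurrence is linear and homogeneous with constant coefficients, so the ansatz r^z turns it into a polynomial equation for r.
- the characteristic-root method: yes — fits the structure here.
- the master substitution: no fixed divisor shrinks the index between calls.


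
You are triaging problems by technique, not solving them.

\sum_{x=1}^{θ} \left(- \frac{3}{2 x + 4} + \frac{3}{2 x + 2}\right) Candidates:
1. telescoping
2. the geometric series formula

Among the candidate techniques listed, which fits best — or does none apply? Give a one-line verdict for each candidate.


Verdict: telescoping — write out three consecutive terms and watch the interior cancel: the advanced copy one term subtracts reappears as the very next term's leading piece, pair after pair.
- telescoping — yes, a natural case for it.
- the geometric series formula: there is no constant term-to-term ratio.


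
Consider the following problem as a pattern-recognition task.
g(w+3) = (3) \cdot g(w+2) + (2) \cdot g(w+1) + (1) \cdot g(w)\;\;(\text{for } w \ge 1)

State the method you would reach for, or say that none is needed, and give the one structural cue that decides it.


Diagnosis: the characteristic-root method — shift-invariance with fixed coefficients calls for exponential trials; the characteristic polynomial finds every r^w.


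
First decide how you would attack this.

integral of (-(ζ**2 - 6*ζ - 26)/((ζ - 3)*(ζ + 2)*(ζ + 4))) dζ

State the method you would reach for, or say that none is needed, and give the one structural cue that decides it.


Best approach: partial fractions — a proper rational integrand whose denominator splits into simpler factors — decompose into partial fractions first.


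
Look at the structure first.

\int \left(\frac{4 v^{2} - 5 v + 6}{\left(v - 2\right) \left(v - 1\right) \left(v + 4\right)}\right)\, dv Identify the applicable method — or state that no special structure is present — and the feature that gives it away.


Diagnosis: partial fractions — the bottom factors while the top stays lower-degree — split into simple fractions and integrate piece by piece.


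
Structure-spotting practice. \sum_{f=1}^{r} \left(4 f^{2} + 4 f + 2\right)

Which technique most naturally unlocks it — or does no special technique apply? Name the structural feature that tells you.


Diagnosis: no special technique — this is bookkeeping, not technique: standard formulas for sums of constant-multiple powers of f apply termwise.


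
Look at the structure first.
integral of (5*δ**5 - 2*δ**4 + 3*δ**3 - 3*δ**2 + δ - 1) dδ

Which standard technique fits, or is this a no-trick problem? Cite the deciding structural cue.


Technique: no special technique — every term is a constant multiple of a power of δ; term-wise power-rule integration needs no preliminary transformation.


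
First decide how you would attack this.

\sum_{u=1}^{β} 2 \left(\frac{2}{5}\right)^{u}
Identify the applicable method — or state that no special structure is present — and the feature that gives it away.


Technique: the geometric series formula — term-over-term division gives \frac{2}{5} every time — index-free ratio, geometric sum formula applies.


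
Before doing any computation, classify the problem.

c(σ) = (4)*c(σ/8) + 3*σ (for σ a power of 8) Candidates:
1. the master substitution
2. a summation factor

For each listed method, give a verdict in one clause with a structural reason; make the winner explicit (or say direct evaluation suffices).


Verdict: the master substitution — the index is divided (σ/8), not shifted — substitute σ = 8^m to straighten it into a shift recurrence.
- the master substitution — applicable, and directly so.
- a summation factor: a divided-index call is outside the fixed-shift first-order family a summation factor normalizes.


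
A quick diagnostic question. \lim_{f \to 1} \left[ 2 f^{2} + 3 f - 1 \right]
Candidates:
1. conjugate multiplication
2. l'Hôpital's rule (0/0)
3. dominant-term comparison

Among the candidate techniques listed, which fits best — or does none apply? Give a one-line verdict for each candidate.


Diagnosis: no special technique — nothing blocks direct substitution at 1: plug in and finish.
- conjugate multiplication: there are no radicals in tension whose conjugate would simplify matters.
- l'Hôpital's rule (0/0) — evaluation at the point is determinate, so the rule has nothing to repair.
- dominant-term comparison: no dominant-degree comparison decides it.


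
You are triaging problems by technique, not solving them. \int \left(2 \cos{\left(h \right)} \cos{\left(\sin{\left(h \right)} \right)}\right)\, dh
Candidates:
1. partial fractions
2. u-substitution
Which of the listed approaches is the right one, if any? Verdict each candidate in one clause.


Diagnosis: u-substitution — a chain-rule shadow: 2 \cos{\left(h \right)} alongside a function of \sin{\left(h \right)} means u = \sin{\left(h \right)} unwinds the composition in one step.
- partial fractions — there is no rational-function structure to decompose.
- u-substitution: yes — fits the structure here.


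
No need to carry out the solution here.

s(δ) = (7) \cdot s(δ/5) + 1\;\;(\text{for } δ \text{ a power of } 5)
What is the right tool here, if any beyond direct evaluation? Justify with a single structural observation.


Method: the master substitution — treat m = log base 5 of δ as the new clock: one recursion step advances m by one while δ scales by 5.


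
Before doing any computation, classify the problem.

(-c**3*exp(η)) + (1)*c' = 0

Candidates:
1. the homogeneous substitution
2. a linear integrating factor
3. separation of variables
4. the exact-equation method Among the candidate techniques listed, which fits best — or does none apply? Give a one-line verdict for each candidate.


Verdict: separation of variables — a product of single-variable factors, exp(η) and c**3 — the textbook separable form.
- the homogeneous substitution: the slope is not a function of the ratio of the variables alone.
- a linear integrating factor — the unknown enters nonlinearly (through a power, a denominator, or a transcendental function), which the linear integrating-factor recipe cannot absorb as-is — any repair would come from a preliminary substitution, not the factor.
- separation of variables: applicable, and directly so.
- the exact-equation method: the mixed-partials test fails on this split — it is not an exact differential as presented.


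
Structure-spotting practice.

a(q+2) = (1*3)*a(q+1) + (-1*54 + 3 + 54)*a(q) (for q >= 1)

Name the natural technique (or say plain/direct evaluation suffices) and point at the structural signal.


Verdict: the characteristic-root method — the recurrence is linear and homogeneous with constant coefficients, so the ansatz r^q turns it into a polynomial equation for r.


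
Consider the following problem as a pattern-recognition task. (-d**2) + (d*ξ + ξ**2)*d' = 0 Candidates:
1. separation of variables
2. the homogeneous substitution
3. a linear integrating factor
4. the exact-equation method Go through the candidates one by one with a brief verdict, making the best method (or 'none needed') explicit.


Method: the homogeneous substitution — scaling ξ and d together leaves the slope fixed — it depends only on d/ξ, so substitute the ratio. Suitably rearranged — at times with the variables' roles exchanged — this doubles as a Bernoulli equation; the homogeneous reading needs no such setup.
- separation of variables — no division isolates the independent variable from the unknown.
- the homogeneous substitution — applies; the problem has the shape this method handles.
- a linear integrating factor — a nonlinear term in the unknown puts this outside the integrating-factor template.
- the exact-equation method: the mixed partial derivatives differ, so the left side is not a total differential.


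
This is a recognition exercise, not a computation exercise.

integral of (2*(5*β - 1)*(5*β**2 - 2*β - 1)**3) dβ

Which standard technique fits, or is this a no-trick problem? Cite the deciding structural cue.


Technique: u-substitution — read it as f(5*β**2 - 2*β - 1) times a constant multiple of d(5*β**2 - 2*β - 1): one substitution, u = 5*β**2 - 2*β - 1, finishes it. Brute-force expansion works too — the substitution sees the structure instead of grinding through terms.


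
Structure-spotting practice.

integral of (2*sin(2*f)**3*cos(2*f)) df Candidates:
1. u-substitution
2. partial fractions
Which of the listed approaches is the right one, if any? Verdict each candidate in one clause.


Technique: u-substitution — collected, the integrand has one factor that is, up to a constant, the derivative of an inner expression the rest depends on — substitute for that inner expression.
- u-substitution — applicable, and directly so.
- partial fractions — there is no rational-function structure to decompose.


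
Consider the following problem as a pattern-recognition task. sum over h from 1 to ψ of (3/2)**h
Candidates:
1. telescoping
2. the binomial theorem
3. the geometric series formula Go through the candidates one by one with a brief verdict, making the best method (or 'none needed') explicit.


Technique: the geometric series formula — each summand is the previous one scaled by 3/2; that constant multiplier is itself the geometric structure.
- telescoping — writing out consecutive terms as given produces no pairwise cancellation.
- the binomial theorem: the terms lack the binomial-coefficient-weighted complementary-power pattern of an expansion.
- the geometric series formula — yes, a natural case for it.
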